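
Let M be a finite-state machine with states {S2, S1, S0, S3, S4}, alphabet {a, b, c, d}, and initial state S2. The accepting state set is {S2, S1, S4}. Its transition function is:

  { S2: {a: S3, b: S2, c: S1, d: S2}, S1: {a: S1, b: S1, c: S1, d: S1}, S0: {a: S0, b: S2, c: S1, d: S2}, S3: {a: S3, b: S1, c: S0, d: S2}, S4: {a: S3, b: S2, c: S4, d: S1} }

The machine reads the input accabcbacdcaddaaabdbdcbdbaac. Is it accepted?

Trace: S2 -a-> S3 -c-> S0 -c-> S1 -a-> S1 -b-> S1 -c-> S1 -b-> S1 -a-> S1 -c-> S1 -d-> S1 -c-> S1 -a-> S1 -d-> S1 -d-> S1 -a-> S1 -a-> S1 -a-> S1 -b-> S1 -d-> S1 -b-> S1 -d-> S1 -c-> S1 -b-> S1 -d-> S1 -b-> S1 -a-> S1 -a-> S1 -c-> S1
End state S1 is accepting.

Yes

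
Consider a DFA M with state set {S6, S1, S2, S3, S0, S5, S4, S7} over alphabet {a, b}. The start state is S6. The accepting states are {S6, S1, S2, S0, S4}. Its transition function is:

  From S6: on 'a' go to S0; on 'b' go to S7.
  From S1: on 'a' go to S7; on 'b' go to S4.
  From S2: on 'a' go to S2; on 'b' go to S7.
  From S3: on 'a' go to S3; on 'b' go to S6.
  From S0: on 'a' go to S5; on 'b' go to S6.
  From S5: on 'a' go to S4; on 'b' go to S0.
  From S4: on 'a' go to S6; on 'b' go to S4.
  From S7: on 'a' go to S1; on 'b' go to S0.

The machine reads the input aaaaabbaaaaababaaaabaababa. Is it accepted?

Yes

start at S6
read 'a': S6 → S0
read 'a': S0 → S5
read 'a': S5 → S4
read 'a': S4 → S6
read 'a': S6 → S0
read 'b': S0 → S6
read 'b': S6 → S7
read 'a': S7 → S1
read 'a': S1 → S7
read 'a': S7 → S1
read 'a': S1 → S7
read 'a': S7 → S1
read 'b': S1 → S4
read 'a': S4 → S6
read 'b': S6 → S7
read 'a': S7 → S1
read 'a': S1 → S7
read 'a': S7 → S1
read 'a': S1 → S7
read 'b': S7 → S0
read 'a': S0 → S5
read 'a': S5 → S4
read 'b': S4 → S4
read 'a': S4 → S6
read 'b': S6 → S7
read 'a': S7 → S1
End state S1 is accepting.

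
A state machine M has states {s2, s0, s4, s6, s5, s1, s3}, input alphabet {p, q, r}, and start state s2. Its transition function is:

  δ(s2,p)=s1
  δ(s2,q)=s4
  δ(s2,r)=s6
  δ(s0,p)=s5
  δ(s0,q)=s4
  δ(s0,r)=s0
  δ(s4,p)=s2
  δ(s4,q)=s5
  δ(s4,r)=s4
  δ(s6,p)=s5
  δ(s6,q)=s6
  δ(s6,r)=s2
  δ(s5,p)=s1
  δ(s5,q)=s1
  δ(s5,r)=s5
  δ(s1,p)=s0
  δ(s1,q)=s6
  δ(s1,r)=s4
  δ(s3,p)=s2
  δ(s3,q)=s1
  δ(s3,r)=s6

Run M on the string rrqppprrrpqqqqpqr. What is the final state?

Trace: s2 -r-> s6 -r-> s2 -q-> s4 -p-> s2 -p-> s1 -p-> s0 -r-> s0 -r-> s0 -r-> s0 -p-> s5 -q-> s1 -q-> s6 -q-> s6 -q-> s6 -p-> s5 -q-> s1 -r-> s4

s4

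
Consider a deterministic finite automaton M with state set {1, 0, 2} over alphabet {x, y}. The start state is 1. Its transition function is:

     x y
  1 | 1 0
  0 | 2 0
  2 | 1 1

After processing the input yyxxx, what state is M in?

1

start at 1
read 'y': 1 → 0
read 'y': 0 → 0
read 'x': 0 → 2
read 'x': 2 → 1
read 'x': 1 → 1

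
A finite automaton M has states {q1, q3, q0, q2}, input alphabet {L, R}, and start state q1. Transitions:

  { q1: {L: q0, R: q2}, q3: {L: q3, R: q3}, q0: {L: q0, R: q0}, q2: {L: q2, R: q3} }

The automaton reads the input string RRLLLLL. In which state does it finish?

q3

Trace: q1 -R-> q2 -R-> q3 -L-> q3 -L-> q3 -L-> q3 -L-> q3 -L-> q3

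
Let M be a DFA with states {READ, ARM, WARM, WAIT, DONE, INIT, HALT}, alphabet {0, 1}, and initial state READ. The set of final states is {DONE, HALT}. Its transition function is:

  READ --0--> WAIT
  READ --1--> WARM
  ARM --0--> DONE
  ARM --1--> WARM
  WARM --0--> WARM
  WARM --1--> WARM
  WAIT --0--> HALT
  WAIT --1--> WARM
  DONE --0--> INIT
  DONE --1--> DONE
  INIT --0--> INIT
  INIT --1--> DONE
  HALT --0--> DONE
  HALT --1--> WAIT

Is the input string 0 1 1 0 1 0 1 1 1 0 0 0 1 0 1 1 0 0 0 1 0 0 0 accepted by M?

start at READ
read '0': READ → WAIT
read '1': WAIT → WARM
read '1': WARM → WARM
read '0': WARM → WARM
read '1': WARM → WARM
read '0': WARM → WARM
read '1': WARM → WARM
read '1': WARM → WARM
read '1': WARM → WARM
read '0': WARM → WARM
read '0': WARM → WARM
read '0': WARM → WARM
read '1': WARM → WARM
read '0': WARM → WARM
read '1': WARM → WARM
read '1': WARM → WARM
read '0': WARM → WARM
read '0': WARM → WARM
read '0': WARM → WARM
read '1': WARM → WARM
read '0': WARM → WARM
read '0': WARM → WARM
read '0': WARM → WARM
End state WARM is not accepting.

No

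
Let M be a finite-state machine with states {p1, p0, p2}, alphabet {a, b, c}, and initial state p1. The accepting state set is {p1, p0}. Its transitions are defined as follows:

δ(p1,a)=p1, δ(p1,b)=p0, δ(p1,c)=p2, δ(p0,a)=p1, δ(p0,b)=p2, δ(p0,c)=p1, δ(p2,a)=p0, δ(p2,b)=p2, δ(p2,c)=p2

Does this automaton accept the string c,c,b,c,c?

Trace: p1 -c-> p2 -c-> p2 -b-> p2 -c-> p2 -c-> p2
End state p2 is not accepting.

No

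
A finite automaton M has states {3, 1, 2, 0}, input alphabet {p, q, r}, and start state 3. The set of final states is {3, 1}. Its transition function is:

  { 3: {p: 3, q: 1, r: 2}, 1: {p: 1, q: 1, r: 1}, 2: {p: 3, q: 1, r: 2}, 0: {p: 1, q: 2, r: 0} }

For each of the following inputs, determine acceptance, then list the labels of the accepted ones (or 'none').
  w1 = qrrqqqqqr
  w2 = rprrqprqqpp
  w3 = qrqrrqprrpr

w1:
  start at 3
  read 'q': 3 → 1
  read 'r': 1 → 1
  read 'r': 1 → 1
  read 'q': 1 → 1
  read 'q': 1 → 1
  read 'q': 1 → 1
  read 'q': 1 → 1
  read 'q': 1 → 1
  read 'r': 1 → 1
  end 1, accepted
w2:
  start at 3
  read 'r': 3 → 2
  read 'p': 2 → 3
  read 'r': 3 → 2
  read 'r': 2 → 2
  read 'q': 2 → 1
  read 'p': 1 → 1
  read 'r': 1 → 1
  read 'q': 1 → 1
  read 'q': 1 → 1
  read 'p': 1 → 1
  read 'p': 1 → 1
  end 1, accepted
w3:
  start at 3
  read 'q': 3 → 1
  read 'r': 1 → 1
  read 'q': 1 → 1
  read 'r': 1 → 1
  read 'r': 1 → 1
  read 'q': 1 → 1
  read 'p': 1 → 1
  read 'r': 1 → 1
  read 'r': 1 → 1
  read 'p': 1 → 1
  read 'r': 1 → 1
  end 1, accepted

w1, w2, w3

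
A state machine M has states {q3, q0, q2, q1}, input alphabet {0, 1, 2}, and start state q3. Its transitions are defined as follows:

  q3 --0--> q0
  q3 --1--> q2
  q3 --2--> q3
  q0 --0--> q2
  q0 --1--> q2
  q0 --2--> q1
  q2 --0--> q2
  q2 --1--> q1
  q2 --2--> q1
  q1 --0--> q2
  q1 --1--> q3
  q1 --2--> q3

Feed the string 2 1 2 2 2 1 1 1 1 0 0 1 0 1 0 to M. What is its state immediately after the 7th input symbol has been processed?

q1

Trace: q3 -2-> q3 -1-> q2 -2-> q1 -2-> q3 -2-> q3 -1-> q2 -1-> q1
After 7 symbols: q1.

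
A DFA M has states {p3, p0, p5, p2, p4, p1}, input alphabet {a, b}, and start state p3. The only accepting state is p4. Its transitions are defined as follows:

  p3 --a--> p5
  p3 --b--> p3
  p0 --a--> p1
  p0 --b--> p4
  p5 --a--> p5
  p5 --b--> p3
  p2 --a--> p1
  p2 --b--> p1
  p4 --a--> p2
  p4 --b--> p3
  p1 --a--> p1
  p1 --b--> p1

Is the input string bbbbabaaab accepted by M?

Trace: p3 -b-> p3 -b-> p3 -b-> p3 -b-> p3 -a-> p5 -b-> p3 -a-> p5 -a-> p5 -a-> p5 -b-> p3
End state p3 is not accepting.

No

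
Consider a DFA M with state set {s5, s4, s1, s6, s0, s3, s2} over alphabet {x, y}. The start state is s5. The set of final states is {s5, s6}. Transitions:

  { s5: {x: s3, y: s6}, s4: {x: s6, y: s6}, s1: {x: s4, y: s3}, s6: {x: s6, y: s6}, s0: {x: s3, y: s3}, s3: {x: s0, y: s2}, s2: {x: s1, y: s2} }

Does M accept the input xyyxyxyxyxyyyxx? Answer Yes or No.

No

start at s5
read 'x': s5 → s3
read 'y': s3 → s2
read 'y': s2 → s2
read 'x': s2 → s1
read 'y': s1 → s3
read 'x': s3 → s0
read 'y': s0 → s3
read 'x': s3 → s0
read 'y': s0 → s3
read 'x': s3 → s0
read 'y': s0 → s3
read 'y': s3 → s2
read 'y': s2 → s2
read 'x': s2 → s1
read 'x': s1 → s4
End state s4 is not accepting.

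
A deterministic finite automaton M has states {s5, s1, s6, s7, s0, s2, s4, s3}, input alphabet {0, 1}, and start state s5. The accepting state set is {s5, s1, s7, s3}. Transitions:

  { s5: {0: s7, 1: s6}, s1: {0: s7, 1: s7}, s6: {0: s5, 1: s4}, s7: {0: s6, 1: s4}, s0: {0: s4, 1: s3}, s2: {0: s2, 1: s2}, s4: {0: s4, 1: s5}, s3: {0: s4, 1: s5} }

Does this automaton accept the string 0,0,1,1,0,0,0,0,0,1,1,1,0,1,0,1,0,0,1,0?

No

start at s5
read '0': s5 → s7
read '0': s7 → s6
read '1': s6 → s4
read '1': s4 → s5
read '0': s5 → s7
read '0': s7 → s6
read '0': s6 → s5
read '0': s5 → s7
read '0': s7 → s6
read '1': s6 → s4
read '1': s4 → s5
read '1': s5 → s6
read '0': s6 → s5
read '1': s5 → s6
read '0': s6 → s5
read '1': s5 → s6
read '0': s6 → s5
read '0': s5 → s7
read '1': s7 → s4
read '0': s4 → s4
End state s4 is not accepting.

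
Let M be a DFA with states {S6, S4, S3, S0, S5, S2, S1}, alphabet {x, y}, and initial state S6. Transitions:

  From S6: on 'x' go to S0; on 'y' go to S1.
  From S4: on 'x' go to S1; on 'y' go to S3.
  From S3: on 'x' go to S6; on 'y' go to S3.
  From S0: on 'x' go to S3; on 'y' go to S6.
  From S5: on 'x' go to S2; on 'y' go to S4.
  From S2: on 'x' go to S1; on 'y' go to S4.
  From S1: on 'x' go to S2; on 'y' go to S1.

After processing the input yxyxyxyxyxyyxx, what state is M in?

start at S6
read 'y': S6 → S1
read 'x': S1 → S2
read 'y': S2 → S4
read 'x': S4 → S1
read 'y': S1 → S1
read 'x': S1 → S2
read 'y': S2 → S4
read 'x': S4 → S1
read 'y': S1 → S1
read 'x': S1 → S2
read 'y': S2 → S4
read 'y': S4 → S3
read 'x': S3 → S6
read 'x': S6 → S0

S0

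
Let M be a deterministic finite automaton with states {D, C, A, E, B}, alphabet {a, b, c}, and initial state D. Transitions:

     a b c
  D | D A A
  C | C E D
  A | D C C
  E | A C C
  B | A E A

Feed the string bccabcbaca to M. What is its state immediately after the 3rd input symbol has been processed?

D

start at D
read 'b': D → A
read 'c': A → C
read 'c': C → D
After 3 symbols: D.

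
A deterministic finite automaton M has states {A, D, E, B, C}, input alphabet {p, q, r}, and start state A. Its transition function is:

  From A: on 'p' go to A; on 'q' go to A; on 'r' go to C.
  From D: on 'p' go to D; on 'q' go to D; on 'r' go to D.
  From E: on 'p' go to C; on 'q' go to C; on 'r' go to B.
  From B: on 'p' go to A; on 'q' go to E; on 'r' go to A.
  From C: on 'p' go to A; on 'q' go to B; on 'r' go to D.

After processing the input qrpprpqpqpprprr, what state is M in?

D

start at A
read 'q': A → A
read 'r': A → C
read 'p': C → A
read 'p': A → A
read 'r': A → C
read 'p': C → A
read 'q': A → A
read 'p': A → A
read 'q': A → A
read 'p': A → A
read 'p': A → A
read 'r': A → C
read 'p': C → A
read 'r': A → C
read 'r': C → D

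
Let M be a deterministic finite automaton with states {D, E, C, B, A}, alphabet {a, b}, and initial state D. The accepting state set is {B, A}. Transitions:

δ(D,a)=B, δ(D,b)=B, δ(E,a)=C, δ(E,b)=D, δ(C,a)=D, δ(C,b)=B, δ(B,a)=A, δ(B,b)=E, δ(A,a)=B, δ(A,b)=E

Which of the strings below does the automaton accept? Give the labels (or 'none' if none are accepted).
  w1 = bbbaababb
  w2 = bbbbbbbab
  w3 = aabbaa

w3

w1: Trace: D -b-> B -b-> E -b-> D -a-> B -a-> A -b-> E -a-> C -b-> B -b-> E  → end E, rejected
w2: Trace: D -b-> B -b-> E -b-> D -b-> B -b-> E -b-> D -b-> B -a-> A -b-> E  → end E, rejected
w3: Trace: D -a-> B -a-> A -b-> E -b-> D -a-> B -a-> A  → end A, accepted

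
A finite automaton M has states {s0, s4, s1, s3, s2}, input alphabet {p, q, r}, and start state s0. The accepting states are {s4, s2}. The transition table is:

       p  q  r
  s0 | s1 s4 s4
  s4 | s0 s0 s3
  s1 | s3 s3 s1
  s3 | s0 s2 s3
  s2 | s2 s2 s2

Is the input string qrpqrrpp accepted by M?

Trace: s0 -q-> s4 -r-> s3 -p-> s0 -q-> s4 -r-> s3 -r-> s3 -p-> s0 -p-> s1
End state s1 is not accepting.

No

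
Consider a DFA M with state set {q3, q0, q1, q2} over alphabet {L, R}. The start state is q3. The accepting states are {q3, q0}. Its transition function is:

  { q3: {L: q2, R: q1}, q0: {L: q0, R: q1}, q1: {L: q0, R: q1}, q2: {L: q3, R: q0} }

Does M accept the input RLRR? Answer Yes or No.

No

q3 → q1 → q0 → q1 → q1
End state q1 is not accepting.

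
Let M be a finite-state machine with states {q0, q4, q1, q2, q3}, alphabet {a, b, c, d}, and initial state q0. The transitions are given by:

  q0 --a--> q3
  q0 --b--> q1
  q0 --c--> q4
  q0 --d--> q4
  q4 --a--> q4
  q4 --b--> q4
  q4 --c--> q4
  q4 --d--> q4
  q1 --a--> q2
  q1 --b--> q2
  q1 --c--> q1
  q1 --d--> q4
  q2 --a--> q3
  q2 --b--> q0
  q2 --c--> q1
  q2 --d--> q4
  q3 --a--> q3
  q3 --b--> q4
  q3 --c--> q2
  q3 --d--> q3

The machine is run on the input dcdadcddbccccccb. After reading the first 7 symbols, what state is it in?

Trace: q0 -d-> q4 -c-> q4 -d-> q4 -a-> q4 -d-> q4 -c-> q4 -d-> q4
After 7 symbols: q4.

q4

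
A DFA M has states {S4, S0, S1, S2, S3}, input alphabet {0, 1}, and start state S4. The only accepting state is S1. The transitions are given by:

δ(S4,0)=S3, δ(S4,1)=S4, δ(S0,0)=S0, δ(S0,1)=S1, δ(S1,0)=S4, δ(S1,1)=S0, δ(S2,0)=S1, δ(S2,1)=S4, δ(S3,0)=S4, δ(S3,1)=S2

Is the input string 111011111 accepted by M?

No

start at S4
read '1': S4 → S4
read '1': S4 → S4
read '1': S4 → S4
read '0': S4 → S3
read '1': S3 → S2
read '1': S2 → S4
read '1': S4 → S4
read '1': S4 → S4
read '1': S4 → S4
End state S4 is not accepting.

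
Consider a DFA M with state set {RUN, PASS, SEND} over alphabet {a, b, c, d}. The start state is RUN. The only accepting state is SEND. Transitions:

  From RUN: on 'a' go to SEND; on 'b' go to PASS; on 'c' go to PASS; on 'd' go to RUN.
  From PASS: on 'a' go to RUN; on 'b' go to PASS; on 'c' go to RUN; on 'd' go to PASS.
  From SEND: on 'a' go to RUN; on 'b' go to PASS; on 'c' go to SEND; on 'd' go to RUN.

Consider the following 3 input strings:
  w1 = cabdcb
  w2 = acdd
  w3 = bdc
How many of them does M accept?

w1: Trace: RUN -c-> PASS -a-> RUN -b-> PASS -d-> PASS -c-> RUN -b-> PASS  → end PASS, rejected
w2: Trace: RUN -a-> SEND -c-> SEND -d-> RUN -d-> RUN  → end RUN, rejected
w3: Trace: RUN -b-> PASS -d-> PASS -c-> RUN  → end RUN, rejected

0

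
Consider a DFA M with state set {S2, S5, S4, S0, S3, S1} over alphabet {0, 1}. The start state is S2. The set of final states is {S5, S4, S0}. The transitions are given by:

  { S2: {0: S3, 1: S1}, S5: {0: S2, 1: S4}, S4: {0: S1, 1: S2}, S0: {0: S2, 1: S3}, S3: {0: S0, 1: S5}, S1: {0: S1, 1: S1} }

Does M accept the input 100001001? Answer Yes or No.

Trace: S2 -1-> S1 -0-> S1 -0-> S1 -0-> S1 -0-> S1 -1-> S1 -0-> S1 -0-> S1 -1-> S1
End state S1 is not accepting.

No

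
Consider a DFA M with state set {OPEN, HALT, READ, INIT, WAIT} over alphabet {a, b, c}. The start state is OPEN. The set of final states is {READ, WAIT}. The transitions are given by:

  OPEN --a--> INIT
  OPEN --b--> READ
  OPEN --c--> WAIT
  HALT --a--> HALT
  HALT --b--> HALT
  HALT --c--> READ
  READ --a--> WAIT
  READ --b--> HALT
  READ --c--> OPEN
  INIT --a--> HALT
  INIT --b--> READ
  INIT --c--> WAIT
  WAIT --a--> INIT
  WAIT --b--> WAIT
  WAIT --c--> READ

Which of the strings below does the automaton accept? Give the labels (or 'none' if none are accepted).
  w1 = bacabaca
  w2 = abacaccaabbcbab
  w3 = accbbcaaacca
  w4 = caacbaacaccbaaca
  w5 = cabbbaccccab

w1: OPEN → READ → WAIT → READ → WAIT → WAIT → INIT → WAIT → INIT  → end INIT, rejected
w2: OPEN → INIT → READ → WAIT → READ → WAIT → READ → OPEN → INIT → HALT → HALT → HALT → READ → HALT → HALT → HALT  → end HALT, rejected
w3: OPEN → INIT → WAIT → READ → HALT → HALT → READ → WAIT → INIT → HALT → READ → OPEN → INIT  → end INIT, rejected
w4: OPEN → WAIT → INIT → HALT → READ → HALT → HALT → HALT → READ → WAIT → READ → OPEN → READ → WAIT → INIT → WAIT → INIT  → end INIT, rejected
w5: OPEN → WAIT → INIT → READ → HALT → HALT → HALT → READ → OPEN → WAIT → READ → WAIT → WAIT  → end WAIT, accepted

w5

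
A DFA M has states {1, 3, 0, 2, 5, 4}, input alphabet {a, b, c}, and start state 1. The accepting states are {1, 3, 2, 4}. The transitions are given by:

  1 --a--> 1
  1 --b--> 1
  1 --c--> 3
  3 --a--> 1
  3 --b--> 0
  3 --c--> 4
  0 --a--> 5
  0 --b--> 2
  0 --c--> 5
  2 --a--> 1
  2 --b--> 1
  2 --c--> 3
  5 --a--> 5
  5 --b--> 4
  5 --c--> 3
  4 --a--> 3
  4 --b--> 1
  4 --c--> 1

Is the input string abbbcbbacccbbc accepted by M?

1 → 1 → 1 → 1 → 1 → 3 → 0 → 2 → 1 → 3 → 4 → 1 → 1 → 1 → 3
End state 3 is accepting.

Yes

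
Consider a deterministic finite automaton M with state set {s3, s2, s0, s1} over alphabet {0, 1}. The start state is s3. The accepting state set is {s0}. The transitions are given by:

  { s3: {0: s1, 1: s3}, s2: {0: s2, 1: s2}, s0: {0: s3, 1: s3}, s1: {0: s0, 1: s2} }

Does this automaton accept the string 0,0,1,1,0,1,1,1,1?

No

s3 → s1 → s0 → s3 → s3 → s1 → s2 → s2 → s2 → s2
End state s2 is not accepting.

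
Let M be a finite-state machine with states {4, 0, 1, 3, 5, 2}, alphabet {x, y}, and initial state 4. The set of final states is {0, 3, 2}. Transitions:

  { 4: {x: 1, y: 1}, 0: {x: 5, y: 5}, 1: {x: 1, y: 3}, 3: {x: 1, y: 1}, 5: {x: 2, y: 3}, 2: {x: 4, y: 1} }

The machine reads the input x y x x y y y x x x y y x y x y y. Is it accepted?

No

4 → 1 → 3 → 1 → 1 → 3 → 1 → 3 → 1 → 1 → 1 → 3 → 1 → 1 → 3 → 1 → 3 → 1
End state 1 is not accepting.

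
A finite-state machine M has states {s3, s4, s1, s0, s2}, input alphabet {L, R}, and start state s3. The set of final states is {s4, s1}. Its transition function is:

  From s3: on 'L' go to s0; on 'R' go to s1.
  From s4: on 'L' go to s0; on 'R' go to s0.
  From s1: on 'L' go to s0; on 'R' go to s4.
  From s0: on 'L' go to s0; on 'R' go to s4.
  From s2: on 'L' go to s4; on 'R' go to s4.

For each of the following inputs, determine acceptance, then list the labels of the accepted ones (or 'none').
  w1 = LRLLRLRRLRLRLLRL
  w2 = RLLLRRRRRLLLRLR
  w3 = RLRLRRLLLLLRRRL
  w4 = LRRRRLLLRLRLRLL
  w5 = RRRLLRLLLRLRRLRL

w1: Trace: s3 -L-> s0 -R-> s4 -L-> s0 -L-> s0 -R-> s4 -L-> s0 -R-> s4 -R-> s0 -L-> s0 -R-> s4 -L-> s0 -R-> s4 -L-> s0 -L-> s0 -R-> s4 -L-> s0  → end s0, rejected
w2: Trace: s3 -R-> s1 -L-> s0 -L-> s0 -L-> s0 -R-> s4 -R-> s0 -R-> s4 -R-> s0 -R-> s4 -L-> s0 -L-> s0 -L-> s0 -R-> s4 -L-> s0 -R-> s4  → end s4, accepted
w3: Trace: s3 -R-> s1 -L-> s0 -R-> s4 -L-> s0 -R-> s4 -R-> s0 -L-> s0 -L-> s0 -L-> s0 -L-> s0 -L-> s0 -R-> s4 -R-> s0 -R-> s4 -L-> s0  → end s0, rejected
w4: Trace: s3 -L-> s0 -R-> s4 -R-> s0 -R-> s4 -R-> s0 -L-> s0 -L-> s0 -L-> s0 -R-> s4 -L-> s0 -R-> s4 -L-> s0 -R-> s4 -L-> s0 -L-> s0  → end s0, rejected
w5: Trace: s3 -R-> s1 -R-> s4 -R-> s0 -L-> s0 -L-> s0 -R-> s4 -L-> s0 -L-> s0 -L-> s0 -R-> s4 -L-> s0 -R-> s4 -R-> s0 -L-> s0 -R-> s4 -L-> s0  → end s0, rejected

w2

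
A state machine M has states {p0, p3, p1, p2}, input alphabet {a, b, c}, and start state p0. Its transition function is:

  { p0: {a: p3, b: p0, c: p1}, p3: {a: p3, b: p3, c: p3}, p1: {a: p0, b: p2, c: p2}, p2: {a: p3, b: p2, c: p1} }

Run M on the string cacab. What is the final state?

p0 → p1 → p0 → p1 → p0 → p0

p0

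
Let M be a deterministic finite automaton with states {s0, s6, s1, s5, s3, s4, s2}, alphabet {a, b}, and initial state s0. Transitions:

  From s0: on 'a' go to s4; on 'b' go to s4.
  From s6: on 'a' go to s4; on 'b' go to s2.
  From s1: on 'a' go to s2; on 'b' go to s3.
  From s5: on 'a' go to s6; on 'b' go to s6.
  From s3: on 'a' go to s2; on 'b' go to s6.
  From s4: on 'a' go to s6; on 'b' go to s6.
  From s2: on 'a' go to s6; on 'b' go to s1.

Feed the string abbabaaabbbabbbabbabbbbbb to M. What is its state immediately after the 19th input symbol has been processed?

start at s0
read 'a': s0 → s4
read 'b': s4 → s6
read 'b': s6 → s2
read 'a': s2 → s6
read 'b': s6 → s2
read 'a': s2 → s6
read 'a': s6 → s4
read 'a': s4 → s6
read 'b': s6 → s2
read 'b': s2 → s1
read 'b': s1 → s3
read 'a': s3 → s2
read 'b': s2 → s1
read 'b': s1 → s3
read 'b': s3 → s6
read 'a': s6 → s4
read 'b': s4 → s6
read 'b': s6 → s2
read 'a': s2 → s6
After 19 symbols: s6.

s6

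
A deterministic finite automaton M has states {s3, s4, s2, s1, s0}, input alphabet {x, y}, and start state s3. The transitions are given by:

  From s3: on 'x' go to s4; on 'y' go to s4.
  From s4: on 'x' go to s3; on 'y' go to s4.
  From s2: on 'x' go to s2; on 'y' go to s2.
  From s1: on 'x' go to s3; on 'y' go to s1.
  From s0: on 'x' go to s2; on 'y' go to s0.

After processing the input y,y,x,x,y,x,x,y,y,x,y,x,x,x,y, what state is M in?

s4

s3 → s4 → s4 → s3 → s4 → s4 → s3 → s4 → s4 → s4 → s3 → s4 → s3 → s4 → s3 → s4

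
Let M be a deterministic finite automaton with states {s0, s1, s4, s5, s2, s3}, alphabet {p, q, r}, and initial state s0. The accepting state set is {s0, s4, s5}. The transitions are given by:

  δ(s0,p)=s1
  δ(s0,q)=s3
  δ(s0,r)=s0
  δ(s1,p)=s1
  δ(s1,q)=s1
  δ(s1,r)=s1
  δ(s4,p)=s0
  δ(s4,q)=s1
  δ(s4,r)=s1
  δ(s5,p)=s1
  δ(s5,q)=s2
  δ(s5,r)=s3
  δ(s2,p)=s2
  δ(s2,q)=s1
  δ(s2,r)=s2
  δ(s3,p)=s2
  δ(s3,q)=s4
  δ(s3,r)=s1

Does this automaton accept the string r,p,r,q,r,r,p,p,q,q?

No

Trace: s0 -r-> s0 -p-> s1 -r-> s1 -q-> s1 -r-> s1 -r-> s1 -p-> s1 -p-> s1 -q-> s1 -q-> s1
End state s1 is not accepting.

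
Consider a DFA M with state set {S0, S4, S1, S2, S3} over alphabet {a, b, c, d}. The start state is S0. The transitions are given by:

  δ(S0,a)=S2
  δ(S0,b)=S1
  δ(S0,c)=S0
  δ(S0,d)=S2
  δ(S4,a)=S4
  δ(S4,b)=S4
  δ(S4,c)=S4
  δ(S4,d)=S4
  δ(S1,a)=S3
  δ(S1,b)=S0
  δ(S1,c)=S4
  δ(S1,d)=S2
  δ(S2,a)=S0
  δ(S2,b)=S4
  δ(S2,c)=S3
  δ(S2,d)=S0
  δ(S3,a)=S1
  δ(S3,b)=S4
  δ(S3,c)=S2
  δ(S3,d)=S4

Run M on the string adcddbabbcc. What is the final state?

Trace: S0 -a-> S2 -d-> S0 -c-> S0 -d-> S2 -d-> S0 -b-> S1 -a-> S3 -b-> S4 -b-> S4 -c-> S4 -c-> S4

S4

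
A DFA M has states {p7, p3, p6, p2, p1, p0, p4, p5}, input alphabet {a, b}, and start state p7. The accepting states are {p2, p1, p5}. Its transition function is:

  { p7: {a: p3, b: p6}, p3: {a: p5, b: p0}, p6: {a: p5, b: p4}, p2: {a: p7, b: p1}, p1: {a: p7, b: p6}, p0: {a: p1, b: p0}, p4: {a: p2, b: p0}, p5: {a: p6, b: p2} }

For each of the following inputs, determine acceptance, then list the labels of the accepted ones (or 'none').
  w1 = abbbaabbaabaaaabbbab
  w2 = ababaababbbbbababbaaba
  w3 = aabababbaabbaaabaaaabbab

w1: Trace: p7 -a-> p3 -b-> p0 -b-> p0 -b-> p0 -a-> p1 -a-> p7 -b-> p6 -b-> p4 -a-> p2 -a-> p7 -b-> p6 -a-> p5 -a-> p6 -a-> p5 -a-> p6 -b-> p4 -b-> p0 -b-> p0 -a-> p1 -b-> p6  → end p6, rejected
w2: Trace: p7 -a-> p3 -b-> p0 -a-> p1 -b-> p6 -a-> p5 -a-> p6 -b-> p4 -a-> p2 -b-> p1 -b-> p6 -b-> p4 -b-> p0 -b-> p0 -a-> p1 -b-> p6 -a-> p5 -b-> p2 -b-> p1 -a-> p7 -a-> p3 -b-> p0 -a-> p1  → end p1, accepted
w3: Trace: p7 -a-> p3 -a-> p5 -b-> p2 -a-> p7 -b-> p6 -a-> p5 -b-> p2 -b-> p1 -a-> p7 -a-> p3 -b-> p0 -b-> p0 -a-> p1 -a-> p7 -a-> p3 -b-> p0 -a-> p1 -a-> p7 -a-> p3 -a-> p5 -b-> p2 -b-> p1 -a-> p7 -b-> p6  → end p6, rejected

w2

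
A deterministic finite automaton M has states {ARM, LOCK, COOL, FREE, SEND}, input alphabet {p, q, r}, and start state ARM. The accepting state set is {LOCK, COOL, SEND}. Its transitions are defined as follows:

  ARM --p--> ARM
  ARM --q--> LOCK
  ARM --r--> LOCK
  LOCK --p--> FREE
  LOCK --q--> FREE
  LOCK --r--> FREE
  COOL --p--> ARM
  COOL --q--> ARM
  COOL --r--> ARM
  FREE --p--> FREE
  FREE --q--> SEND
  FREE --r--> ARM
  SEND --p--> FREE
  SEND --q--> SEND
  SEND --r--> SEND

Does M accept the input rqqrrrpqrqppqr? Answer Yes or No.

Yes

start at ARM
read 'r': ARM → LOCK
read 'q': LOCK → FREE
read 'q': FREE → SEND
read 'r': SEND → SEND
read 'r': SEND → SEND
read 'r': SEND → SEND
read 'p': SEND → FREE
read 'q': FREE → SEND
read 'r': SEND → SEND
read 'q': SEND → SEND
read 'p': SEND → FREE
read 'p': FREE → FREE
read 'q': FREE → SEND
read 'r': SEND → SEND
End state SEND is accepting.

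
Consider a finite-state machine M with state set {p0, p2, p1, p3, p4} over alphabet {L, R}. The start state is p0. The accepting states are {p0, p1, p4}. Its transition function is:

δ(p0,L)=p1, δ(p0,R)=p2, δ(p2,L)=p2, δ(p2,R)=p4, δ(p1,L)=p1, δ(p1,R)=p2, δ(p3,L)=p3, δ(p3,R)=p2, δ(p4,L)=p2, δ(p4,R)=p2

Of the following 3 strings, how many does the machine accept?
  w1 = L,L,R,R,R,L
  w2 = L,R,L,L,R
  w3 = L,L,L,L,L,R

w1: Trace: p0 -L-> p1 -L-> p1 -R-> p2 -R-> p4 -R-> p2 -L-> p2  → end p2, rejected
w2: Trace: p0 -L-> p1 -R-> p2 -L-> p2 -L-> p2 -R-> p4  → end p4, accepted
w3: Trace: p0 -L-> p1 -L-> p1 -L-> p1 -L-> p1 -L-> p1 -R-> p2  → end p2, rejected

1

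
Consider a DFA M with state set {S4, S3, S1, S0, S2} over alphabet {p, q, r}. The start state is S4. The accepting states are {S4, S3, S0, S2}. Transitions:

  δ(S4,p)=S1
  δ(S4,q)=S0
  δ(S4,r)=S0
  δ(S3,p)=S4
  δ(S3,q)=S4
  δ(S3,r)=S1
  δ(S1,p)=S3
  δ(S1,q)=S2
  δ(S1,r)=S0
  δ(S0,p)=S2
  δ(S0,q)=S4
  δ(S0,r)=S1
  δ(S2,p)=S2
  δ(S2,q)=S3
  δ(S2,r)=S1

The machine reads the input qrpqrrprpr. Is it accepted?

No

start at S4
read 'q': S4 → S0
read 'r': S0 → S1
read 'p': S1 → S3
read 'q': S3 → S4
read 'r': S4 → S0
read 'r': S0 → S1
read 'p': S1 → S3
read 'r': S3 → S1
read 'p': S1 → S3
read 'r': S3 → S1
End state S1 is not accepting.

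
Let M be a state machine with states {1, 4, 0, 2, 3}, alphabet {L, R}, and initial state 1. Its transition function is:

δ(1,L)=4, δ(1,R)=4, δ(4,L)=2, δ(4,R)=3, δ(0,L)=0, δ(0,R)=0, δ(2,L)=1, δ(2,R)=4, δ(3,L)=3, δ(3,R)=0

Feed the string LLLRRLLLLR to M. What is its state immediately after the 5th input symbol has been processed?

Trace: 1 -L-> 4 -L-> 2 -L-> 1 -R-> 4 -R-> 3
After 5 symbols: 3.

3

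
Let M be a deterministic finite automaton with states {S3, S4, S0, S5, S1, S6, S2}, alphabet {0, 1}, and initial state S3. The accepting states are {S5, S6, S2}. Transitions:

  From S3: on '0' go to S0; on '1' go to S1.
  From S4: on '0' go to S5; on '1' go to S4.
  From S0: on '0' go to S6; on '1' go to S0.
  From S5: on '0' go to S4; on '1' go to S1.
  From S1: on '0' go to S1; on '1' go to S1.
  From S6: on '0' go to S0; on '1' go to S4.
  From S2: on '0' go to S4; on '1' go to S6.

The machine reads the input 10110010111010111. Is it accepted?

S3 → S1 → S1 → S1 → S1 → S1 → S1 → S1 → S1 → S1 → S1 → S1 → S1 → S1 → S1 → S1 → S1 → S1
End state S1 is not accepting.

No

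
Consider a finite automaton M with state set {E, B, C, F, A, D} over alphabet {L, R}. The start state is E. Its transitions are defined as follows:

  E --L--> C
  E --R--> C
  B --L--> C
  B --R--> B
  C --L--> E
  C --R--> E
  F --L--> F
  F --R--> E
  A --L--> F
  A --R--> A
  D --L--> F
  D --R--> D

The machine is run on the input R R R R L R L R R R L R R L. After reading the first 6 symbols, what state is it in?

E → C → E → C → E → C → E
After 6 symbols: E.

E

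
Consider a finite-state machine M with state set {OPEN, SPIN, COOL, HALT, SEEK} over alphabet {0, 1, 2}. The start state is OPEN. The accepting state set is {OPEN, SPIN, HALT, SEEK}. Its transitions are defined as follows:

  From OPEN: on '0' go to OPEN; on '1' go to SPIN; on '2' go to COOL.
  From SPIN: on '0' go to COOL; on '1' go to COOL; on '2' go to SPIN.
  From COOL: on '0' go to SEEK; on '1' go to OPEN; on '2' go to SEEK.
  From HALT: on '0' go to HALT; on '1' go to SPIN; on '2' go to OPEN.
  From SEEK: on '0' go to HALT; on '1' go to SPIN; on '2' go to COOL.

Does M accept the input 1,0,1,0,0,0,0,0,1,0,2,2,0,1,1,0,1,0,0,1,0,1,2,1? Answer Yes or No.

start at OPEN
read '1': OPEN → SPIN
read '0': SPIN → COOL
read '1': COOL → OPEN
read '0': OPEN → OPEN
read '0': OPEN → OPEN
read '0': OPEN → OPEN
read '0': OPEN → OPEN
read '0': OPEN → OPEN
read '1': OPEN → SPIN
read '0': SPIN → COOL
read '2': COOL → SEEK
read '2': SEEK → COOL
read '0': COOL → SEEK
read '1': SEEK → SPIN
read '1': SPIN → COOL
read '0': COOL → SEEK
read '1': SEEK → SPIN
read '0': SPIN → COOL
read '0': COOL → SEEK
read '1': SEEK → SPIN
read '0': SPIN → COOL
read '1': COOL → OPEN
read '2': OPEN → COOL
read '1': COOL → OPEN
End state OPEN is accepting.

Yes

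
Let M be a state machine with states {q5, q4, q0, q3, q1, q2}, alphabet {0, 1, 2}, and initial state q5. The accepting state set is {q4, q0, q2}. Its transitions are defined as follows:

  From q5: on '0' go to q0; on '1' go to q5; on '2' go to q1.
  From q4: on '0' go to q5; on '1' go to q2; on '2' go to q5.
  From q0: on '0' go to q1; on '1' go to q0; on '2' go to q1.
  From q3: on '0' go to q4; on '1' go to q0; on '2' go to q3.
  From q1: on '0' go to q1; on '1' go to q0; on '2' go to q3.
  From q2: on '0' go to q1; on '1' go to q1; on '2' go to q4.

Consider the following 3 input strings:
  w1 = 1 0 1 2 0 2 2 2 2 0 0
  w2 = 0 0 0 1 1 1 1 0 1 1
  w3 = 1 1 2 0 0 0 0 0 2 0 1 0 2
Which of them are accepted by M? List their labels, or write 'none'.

w2

w1:
  start at q5
  read '1': q5 → q5
  read '0': q5 → q0
  read '1': q0 → q0
  read '2': q0 → q1
  read '0': q1 → q1
  read '2': q1 → q3
  read '2': q3 → q3
  read '2': q3 → q3
  read '2': q3 → q3
  read '0': q3 → q4
  read '0': q4 → q5
  end q5, rejected
w2:
  start at q5
  read '0': q5 → q0
  read '0': q0 → q1
  read '0': q1 → q1
  read '1': q1 → q0
  read '1': q0 → q0
  read '1': q0 → q0
  read '1': q0 → q0
  read '0': q0 → q1
  read '1': q1 → q0
  read '1': q0 → q0
  end q0, accepted
w3:
  start at q5
  read '1': q5 → q5
  read '1': q5 → q5
  read '2': q5 → q1
  read '0': q1 → q1
  read '0': q1 → q1
  read '0': q1 → q1
  read '0': q1 → q1
  read '0': q1 → q1
  read '2': q1 → q3
  read '0': q3 → q4
  read '1': q4 → q2
  read '0': q2 → q1
  read '2': q1 → q3
  end q3, rejected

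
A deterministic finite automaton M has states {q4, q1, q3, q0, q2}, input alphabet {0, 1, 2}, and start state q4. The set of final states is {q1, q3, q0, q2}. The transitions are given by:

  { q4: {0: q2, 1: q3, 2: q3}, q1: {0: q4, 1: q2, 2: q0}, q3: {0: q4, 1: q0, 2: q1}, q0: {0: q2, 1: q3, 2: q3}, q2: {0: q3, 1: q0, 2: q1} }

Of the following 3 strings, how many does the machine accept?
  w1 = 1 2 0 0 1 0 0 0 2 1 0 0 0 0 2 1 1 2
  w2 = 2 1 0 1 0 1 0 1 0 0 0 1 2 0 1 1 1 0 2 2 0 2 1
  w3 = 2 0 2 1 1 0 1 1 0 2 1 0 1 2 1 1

w1: Trace: q4 -1-> q3 -2-> q1 -0-> q4 -0-> q2 -1-> q0 -0-> q2 -0-> q3 -0-> q4 -2-> q3 -1-> q0 -0-> q2 -0-> q3 -0-> q4 -0-> q2 -2-> q1 -1-> q2 -1-> q0 -2-> q3  → end q3, accepted
w2: Trace: q4 -2-> q3 -1-> q0 -0-> q2 -1-> q0 -0-> q2 -1-> q0 -0-> q2 -1-> q0 -0-> q2 -0-> q3 -0-> q4 -1-> q3 -2-> q1 -0-> q4 -1-> q3 -1-> q0 -1-> q3 -0-> q4 -2-> q3 -2-> q1 -0-> q4 -2-> q3 -1-> q0  → end q0, accepted
w3: Trace: q4 -2-> q3 -0-> q4 -2-> q3 -1-> q0 -1-> q3 -0-> q4 -1-> q3 -1-> q0 -0-> q2 -2-> q1 -1-> q2 -0-> q3 -1-> q0 -2-> q3 -1-> q0 -1-> q3  → end q3, accepted

3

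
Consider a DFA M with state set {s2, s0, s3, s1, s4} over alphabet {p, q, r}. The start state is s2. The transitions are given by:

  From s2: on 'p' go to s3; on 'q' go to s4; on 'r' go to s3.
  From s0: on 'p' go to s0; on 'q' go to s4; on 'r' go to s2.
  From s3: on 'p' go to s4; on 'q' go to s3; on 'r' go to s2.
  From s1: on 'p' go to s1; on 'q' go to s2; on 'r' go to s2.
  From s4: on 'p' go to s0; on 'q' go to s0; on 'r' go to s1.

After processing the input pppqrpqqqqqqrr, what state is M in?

Trace: s2 -p-> s3 -p-> s4 -p-> s0 -q-> s4 -r-> s1 -p-> s1 -q-> s2 -q-> s4 -q-> s0 -q-> s4 -q-> s0 -q-> s4 -r-> s1 -r-> s2

s2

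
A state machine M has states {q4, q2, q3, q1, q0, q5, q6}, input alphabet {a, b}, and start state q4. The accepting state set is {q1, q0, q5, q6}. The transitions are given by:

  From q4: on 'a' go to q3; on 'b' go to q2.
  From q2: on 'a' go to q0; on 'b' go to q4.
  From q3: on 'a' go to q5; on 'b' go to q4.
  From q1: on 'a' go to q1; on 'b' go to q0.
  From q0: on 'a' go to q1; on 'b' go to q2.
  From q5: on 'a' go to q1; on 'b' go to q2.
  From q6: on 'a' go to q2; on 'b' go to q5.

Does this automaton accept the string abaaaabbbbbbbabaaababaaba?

Trace: q4 -a-> q3 -b-> q4 -a-> q3 -a-> q5 -a-> q1 -a-> q1 -b-> q0 -b-> q2 -b-> q4 -b-> q2 -b-> q4 -b-> q2 -b-> q4 -a-> q3 -b-> q4 -a-> q3 -a-> q5 -a-> q1 -b-> q0 -a-> q1 -b-> q0 -a-> q1 -a-> q1 -b-> q0 -a-> q1
End state q1 is accepting.

Yes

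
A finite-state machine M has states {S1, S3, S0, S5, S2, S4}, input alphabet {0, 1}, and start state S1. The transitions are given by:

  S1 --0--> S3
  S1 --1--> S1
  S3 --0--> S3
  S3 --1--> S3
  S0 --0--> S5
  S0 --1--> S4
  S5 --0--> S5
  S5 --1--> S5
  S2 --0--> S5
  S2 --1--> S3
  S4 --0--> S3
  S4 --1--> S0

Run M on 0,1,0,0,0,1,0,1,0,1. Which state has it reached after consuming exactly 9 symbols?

S1 → S3 → S3 → S3 → S3 → S3 → S3 → S3 → S3 → S3
After 9 symbols: S3.

S3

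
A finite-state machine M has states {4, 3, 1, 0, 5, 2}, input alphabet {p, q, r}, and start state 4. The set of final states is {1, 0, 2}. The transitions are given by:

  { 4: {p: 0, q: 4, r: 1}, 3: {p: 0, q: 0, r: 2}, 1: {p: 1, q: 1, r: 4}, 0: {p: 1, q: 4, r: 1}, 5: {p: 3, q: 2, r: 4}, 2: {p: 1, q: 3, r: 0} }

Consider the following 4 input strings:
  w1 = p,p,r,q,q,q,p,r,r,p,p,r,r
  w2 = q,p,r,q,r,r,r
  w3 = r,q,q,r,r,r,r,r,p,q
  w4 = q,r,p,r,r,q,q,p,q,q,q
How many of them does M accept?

2

w1: 4 → 0 → 1 → 4 → 4 → 4 → 4 → 0 → 1 → 4 → 0 → 1 → 4 → 1  → end 1, accepted
w2: 4 → 4 → 0 → 1 → 1 → 4 → 1 → 4  → end 4, rejected
w3: 4 → 1 → 1 → 1 → 4 → 1 → 4 → 1 → 4 → 0 → 4  → end 4, rejected
w4: 4 → 4 → 1 → 1 → 4 → 1 → 1 → 1 → 1 → 1 → 1 → 1  → end 1, accepted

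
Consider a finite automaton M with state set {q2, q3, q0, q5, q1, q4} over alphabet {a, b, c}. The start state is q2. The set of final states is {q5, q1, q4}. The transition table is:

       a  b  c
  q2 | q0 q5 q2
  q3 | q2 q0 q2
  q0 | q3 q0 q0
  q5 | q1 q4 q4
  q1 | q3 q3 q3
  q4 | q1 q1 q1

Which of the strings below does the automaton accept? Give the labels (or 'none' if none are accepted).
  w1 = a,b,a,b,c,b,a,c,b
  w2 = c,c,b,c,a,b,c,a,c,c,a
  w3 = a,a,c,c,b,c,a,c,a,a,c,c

w1: q2 → q0 → q0 → q3 → q0 → q0 → q0 → q3 → q2 → q5  → end q5, accepted
w2: q2 → q2 → q2 → q5 → q4 → q1 → q3 → q2 → q0 → q0 → q0 → q3  → end q3, rejected
w3: q2 → q0 → q3 → q2 → q2 → q5 → q4 → q1 → q3 → q2 → q0 → q0 → q0  → end q0, rejected

w1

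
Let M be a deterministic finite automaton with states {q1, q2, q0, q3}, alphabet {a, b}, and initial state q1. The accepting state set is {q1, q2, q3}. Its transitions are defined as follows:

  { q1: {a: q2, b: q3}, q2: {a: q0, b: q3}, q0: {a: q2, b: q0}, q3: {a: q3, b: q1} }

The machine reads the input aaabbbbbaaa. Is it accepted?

q1 → q2 → q0 → q2 → q3 → q1 → q3 → q1 → q3 → q3 → q3 → q3
End state q3 is accepting.

Yes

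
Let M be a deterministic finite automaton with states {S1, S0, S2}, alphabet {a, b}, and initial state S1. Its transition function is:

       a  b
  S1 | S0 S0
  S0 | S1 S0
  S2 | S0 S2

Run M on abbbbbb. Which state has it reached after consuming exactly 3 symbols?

S1 → S0 → S0 → S0
After 3 symbols: S0.

S0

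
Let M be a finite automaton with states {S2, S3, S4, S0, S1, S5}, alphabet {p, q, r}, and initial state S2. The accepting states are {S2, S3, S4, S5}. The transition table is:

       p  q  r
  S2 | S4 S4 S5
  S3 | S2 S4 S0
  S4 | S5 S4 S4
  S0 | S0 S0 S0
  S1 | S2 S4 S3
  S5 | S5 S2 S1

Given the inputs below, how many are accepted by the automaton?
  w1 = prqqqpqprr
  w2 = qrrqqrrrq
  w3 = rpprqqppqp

w1: Trace: S2 -p-> S4 -r-> S4 -q-> S4 -q-> S4 -q-> S4 -p-> S5 -q-> S2 -p-> S4 -r-> S4 -r-> S4  → end S4, accepted
w2: Trace: S2 -q-> S4 -r-> S4 -r-> S4 -q-> S4 -q-> S4 -r-> S4 -r-> S4 -r-> S4 -q-> S4  → end S4, accepted
w3: Trace: S2 -r-> S5 -p-> S5 -p-> S5 -r-> S1 -q-> S4 -q-> S4 -p-> S5 -p-> S5 -q-> S2 -p-> S4  → end S4, accepted

3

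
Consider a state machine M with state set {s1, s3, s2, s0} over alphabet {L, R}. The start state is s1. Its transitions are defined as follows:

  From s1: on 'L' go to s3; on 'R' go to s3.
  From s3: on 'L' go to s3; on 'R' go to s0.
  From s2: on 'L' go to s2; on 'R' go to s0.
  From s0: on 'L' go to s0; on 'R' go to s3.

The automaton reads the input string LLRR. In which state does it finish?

start at s1
read 'L': s1 → s3
read 'L': s3 → s3
read 'R': s3 → s0
read 'R': s0 → s3

s3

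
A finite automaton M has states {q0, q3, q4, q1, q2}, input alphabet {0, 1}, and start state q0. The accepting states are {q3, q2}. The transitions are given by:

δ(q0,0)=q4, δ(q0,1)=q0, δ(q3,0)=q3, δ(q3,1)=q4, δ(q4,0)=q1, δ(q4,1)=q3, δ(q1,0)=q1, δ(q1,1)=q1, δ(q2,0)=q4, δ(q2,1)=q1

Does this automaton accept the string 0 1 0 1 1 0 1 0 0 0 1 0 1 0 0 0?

No

start at q0
read '0': q0 → q4
read '1': q4 → q3
read '0': q3 → q3
read '1': q3 → q4
read '1': q4 → q3
read '0': q3 → q3
read '1': q3 → q4
read '0': q4 → q1
read '0': q1 → q1
read '0': q1 → q1
read '1': q1 → q1
read '0': q1 → q1
read '1': q1 → q1
read '0': q1 → q1
read '0': q1 → q1
read '0': q1 → q1
End state q1 is not accepting.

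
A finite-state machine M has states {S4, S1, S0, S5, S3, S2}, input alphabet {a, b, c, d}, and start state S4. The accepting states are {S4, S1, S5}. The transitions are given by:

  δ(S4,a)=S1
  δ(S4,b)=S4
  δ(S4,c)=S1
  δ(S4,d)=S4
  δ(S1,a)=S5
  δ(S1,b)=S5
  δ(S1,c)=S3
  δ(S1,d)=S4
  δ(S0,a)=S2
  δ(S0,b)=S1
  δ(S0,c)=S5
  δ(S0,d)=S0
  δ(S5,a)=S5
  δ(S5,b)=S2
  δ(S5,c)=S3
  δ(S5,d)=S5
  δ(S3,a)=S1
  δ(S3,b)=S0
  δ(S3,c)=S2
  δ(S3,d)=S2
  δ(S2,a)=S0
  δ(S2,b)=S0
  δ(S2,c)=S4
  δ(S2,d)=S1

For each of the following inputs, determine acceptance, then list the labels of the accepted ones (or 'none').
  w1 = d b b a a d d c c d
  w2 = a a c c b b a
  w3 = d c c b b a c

w1, w2

w1: Trace: S4 -d-> S4 -b-> S4 -b-> S4 -a-> S1 -a-> S5 -d-> S5 -d-> S5 -c-> S3 -c-> S2 -d-> S1  → end S1, accepted
w2: Trace: S4 -a-> S1 -a-> S5 -c-> S3 -c-> S2 -b-> S0 -b-> S1 -a-> S5  → end S5, accepted
w3: Trace: S4 -d-> S4 -c-> S1 -c-> S3 -b-> S0 -b-> S1 -a-> S5 -c-> S3  → end S3, rejected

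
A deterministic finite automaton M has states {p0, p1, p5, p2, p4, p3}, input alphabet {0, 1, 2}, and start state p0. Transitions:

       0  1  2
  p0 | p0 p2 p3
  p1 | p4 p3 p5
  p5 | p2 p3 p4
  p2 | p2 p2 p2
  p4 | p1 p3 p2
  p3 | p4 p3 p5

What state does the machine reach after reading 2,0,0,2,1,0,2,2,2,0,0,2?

start at p0
read '2': p0 → p3
read '0': p3 → p4
read '0': p4 → p1
read '2': p1 → p5
read '1': p5 → p3
read '0': p3 → p4
read '2': p4 → p2
read '2': p2 → p2
read '2': p2 → p2
read '0': p2 → p2
read '0': p2 → p2
read '2': p2 → p2

p2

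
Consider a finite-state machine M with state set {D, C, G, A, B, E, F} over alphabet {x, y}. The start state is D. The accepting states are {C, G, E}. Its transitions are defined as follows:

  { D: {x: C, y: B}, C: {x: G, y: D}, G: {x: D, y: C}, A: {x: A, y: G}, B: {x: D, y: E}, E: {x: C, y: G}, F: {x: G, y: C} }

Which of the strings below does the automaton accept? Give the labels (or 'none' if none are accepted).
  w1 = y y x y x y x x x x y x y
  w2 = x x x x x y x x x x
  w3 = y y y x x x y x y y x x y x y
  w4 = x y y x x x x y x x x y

w1: D → B → E → C → D → C → D → C → G → D → C → D → C → D  → end D, rejected
w2: D → C → G → D → C → G → C → G → D → C → G  → end G, accepted
w3: D → B → E → G → D → C → G → C → G → C → D → C → G → C → G → C  → end C, accepted
w4: D → C → D → B → D → C → G → D → B → D → C → G → C  → end C, accepted

w2, w3, w4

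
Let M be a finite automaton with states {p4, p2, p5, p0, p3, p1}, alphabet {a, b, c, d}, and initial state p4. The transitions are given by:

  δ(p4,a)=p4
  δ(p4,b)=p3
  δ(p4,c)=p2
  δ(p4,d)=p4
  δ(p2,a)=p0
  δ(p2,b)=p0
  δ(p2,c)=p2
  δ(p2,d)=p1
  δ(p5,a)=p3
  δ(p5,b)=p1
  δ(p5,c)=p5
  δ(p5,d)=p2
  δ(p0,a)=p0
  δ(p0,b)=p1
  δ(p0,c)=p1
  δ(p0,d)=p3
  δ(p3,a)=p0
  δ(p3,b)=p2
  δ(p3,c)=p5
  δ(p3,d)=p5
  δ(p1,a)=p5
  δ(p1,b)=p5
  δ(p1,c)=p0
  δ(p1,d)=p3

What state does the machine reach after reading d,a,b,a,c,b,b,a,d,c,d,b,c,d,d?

start at p4
read 'd': p4 → p4
read 'a': p4 → p4
read 'b': p4 → p3
read 'a': p3 → p0
read 'c': p0 → p1
read 'b': p1 → p5
read 'b': p5 → p1
read 'a': p1 → p5
read 'd': p5 → p2
read 'c': p2 → p2
read 'd': p2 → p1
read 'b': p1 → p5
read 'c': p5 → p5
read 'd': p5 → p2
read 'd': p2 → p1

p1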